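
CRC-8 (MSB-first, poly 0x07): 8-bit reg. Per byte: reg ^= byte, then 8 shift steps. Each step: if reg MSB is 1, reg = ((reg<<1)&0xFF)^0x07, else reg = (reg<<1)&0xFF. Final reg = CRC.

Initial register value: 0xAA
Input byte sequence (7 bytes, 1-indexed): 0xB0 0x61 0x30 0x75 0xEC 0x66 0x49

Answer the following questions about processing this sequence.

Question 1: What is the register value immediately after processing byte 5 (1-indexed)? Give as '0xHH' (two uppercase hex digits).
Answer: 0x24

Derivation:
After byte 1 (0xB0): reg=0x46
After byte 2 (0x61): reg=0xF5
After byte 3 (0x30): reg=0x55
After byte 4 (0x75): reg=0xE0
After byte 5 (0xEC): reg=0x24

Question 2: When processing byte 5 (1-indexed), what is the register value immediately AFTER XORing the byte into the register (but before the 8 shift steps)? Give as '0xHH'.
Register before byte 5: 0xE0
Byte 5: 0xEC
0xE0 XOR 0xEC = 0x0C

Answer: 0x0C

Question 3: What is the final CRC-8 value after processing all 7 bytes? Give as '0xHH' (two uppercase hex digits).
Answer: 0x89

Derivation:
After byte 1 (0xB0): reg=0x46
After byte 2 (0x61): reg=0xF5
After byte 3 (0x30): reg=0x55
After byte 4 (0x75): reg=0xE0
After byte 5 (0xEC): reg=0x24
After byte 6 (0x66): reg=0xC9
After byte 7 (0x49): reg=0x89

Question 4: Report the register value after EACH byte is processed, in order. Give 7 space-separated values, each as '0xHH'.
0x46 0xF5 0x55 0xE0 0x24 0xC9 0x89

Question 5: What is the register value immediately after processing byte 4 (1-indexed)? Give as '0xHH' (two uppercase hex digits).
Answer: 0xE0

Derivation:
After byte 1 (0xB0): reg=0x46
After byte 2 (0x61): reg=0xF5
After byte 3 (0x30): reg=0x55
After byte 4 (0x75): reg=0xE0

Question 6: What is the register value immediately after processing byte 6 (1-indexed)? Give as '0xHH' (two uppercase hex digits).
Answer: 0xC9

Derivation:
After byte 1 (0xB0): reg=0x46
After byte 2 (0x61): reg=0xF5
After byte 3 (0x30): reg=0x55
After byte 4 (0x75): reg=0xE0
After byte 5 (0xEC): reg=0x24
After byte 6 (0x66): reg=0xC9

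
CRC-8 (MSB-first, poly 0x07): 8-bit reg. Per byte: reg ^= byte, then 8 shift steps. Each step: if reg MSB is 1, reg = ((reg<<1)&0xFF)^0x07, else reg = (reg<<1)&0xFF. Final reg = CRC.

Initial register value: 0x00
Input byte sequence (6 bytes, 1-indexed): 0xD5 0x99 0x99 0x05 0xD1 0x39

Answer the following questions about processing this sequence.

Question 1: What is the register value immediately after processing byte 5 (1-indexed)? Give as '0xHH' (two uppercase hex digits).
Answer: 0x9B

Derivation:
After byte 1 (0xD5): reg=0x25
After byte 2 (0x99): reg=0x3D
After byte 3 (0x99): reg=0x75
After byte 4 (0x05): reg=0x57
After byte 5 (0xD1): reg=0x9B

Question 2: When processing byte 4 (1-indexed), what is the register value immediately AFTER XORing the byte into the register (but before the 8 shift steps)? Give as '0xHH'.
Register before byte 4: 0x75
Byte 4: 0x05
0x75 XOR 0x05 = 0x70

Answer: 0x70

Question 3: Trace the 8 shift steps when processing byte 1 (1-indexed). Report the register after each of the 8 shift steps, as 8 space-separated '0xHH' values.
Answer: 0xAD 0x5D 0xBA 0x73 0xE6 0xCB 0x91 0x25

Derivation:
Register before byte 1: 0x00
After XOR with byte 0xD5: 0xD5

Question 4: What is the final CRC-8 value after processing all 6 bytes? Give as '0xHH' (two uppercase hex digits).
After byte 1 (0xD5): reg=0x25
After byte 2 (0x99): reg=0x3D
After byte 3 (0x99): reg=0x75
After byte 4 (0x05): reg=0x57
After byte 5 (0xD1): reg=0x9B
After byte 6 (0x39): reg=0x67

Answer: 0x67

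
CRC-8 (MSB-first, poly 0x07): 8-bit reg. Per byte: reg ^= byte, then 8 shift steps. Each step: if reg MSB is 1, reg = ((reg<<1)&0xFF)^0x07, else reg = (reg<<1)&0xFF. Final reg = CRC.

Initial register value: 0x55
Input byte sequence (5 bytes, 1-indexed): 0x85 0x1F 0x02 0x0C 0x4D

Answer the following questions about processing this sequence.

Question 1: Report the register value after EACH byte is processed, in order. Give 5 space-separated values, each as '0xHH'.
0x3E 0xE7 0xB5 0x26 0x16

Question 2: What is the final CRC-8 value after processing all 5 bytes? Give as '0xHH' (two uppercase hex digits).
Answer: 0x16

Derivation:
After byte 1 (0x85): reg=0x3E
After byte 2 (0x1F): reg=0xE7
After byte 3 (0x02): reg=0xB5
After byte 4 (0x0C): reg=0x26
After byte 5 (0x4D): reg=0x16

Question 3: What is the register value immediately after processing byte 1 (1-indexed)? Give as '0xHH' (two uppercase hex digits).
Answer: 0x3E

Derivation:
After byte 1 (0x85): reg=0x3E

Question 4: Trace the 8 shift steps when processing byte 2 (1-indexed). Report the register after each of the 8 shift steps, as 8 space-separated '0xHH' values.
After byte 1 (0x85): reg=0x3E
Register before byte 2: 0x3E
After XOR with byte 0x1F: 0x21

Answer: 0x42 0x84 0x0F 0x1E 0x3C 0x78 0xF0 0xE7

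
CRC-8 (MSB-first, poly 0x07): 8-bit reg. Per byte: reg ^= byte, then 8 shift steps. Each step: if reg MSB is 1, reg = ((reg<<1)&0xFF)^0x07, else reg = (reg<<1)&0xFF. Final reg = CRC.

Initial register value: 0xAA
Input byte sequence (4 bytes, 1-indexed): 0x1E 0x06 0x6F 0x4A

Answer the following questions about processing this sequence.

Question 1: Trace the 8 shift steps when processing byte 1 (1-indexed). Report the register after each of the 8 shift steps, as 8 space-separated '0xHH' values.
Answer: 0x6F 0xDE 0xBB 0x71 0xE2 0xC3 0x81 0x05

Derivation:
Register before byte 1: 0xAA
After XOR with byte 0x1E: 0xB4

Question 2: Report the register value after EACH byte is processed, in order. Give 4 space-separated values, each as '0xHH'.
0x05 0x09 0x35 0x7A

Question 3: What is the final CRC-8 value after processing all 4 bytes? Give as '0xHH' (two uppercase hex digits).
After byte 1 (0x1E): reg=0x05
After byte 2 (0x06): reg=0x09
After byte 3 (0x6F): reg=0x35
After byte 4 (0x4A): reg=0x7A

Answer: 0x7A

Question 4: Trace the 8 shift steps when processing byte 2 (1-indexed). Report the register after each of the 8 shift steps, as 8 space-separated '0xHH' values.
Answer: 0x06 0x0C 0x18 0x30 0x60 0xC0 0x87 0x09

Derivation:
After byte 1 (0x1E): reg=0x05
Register before byte 2: 0x05
After XOR with byte 0x06: 0x03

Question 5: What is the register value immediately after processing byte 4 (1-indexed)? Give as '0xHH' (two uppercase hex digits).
After byte 1 (0x1E): reg=0x05
After byte 2 (0x06): reg=0x09
After byte 3 (0x6F): reg=0x35
After byte 4 (0x4A): reg=0x7A

Answer: 0x7A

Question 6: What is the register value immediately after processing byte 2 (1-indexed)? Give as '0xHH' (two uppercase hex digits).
After byte 1 (0x1E): reg=0x05
After byte 2 (0x06): reg=0x09

Answer: 0x09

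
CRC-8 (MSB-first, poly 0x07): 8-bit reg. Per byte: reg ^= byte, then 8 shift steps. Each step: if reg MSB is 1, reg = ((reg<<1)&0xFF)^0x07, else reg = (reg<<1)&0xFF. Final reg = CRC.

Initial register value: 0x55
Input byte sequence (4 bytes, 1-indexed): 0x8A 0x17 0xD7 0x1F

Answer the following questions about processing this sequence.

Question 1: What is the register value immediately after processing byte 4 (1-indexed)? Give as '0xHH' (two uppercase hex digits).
After byte 1 (0x8A): reg=0x13
After byte 2 (0x17): reg=0x1C
After byte 3 (0xD7): reg=0x7F
After byte 4 (0x1F): reg=0x27

Answer: 0x27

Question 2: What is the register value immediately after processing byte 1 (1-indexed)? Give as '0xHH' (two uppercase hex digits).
Answer: 0x13

Derivation:
After byte 1 (0x8A): reg=0x13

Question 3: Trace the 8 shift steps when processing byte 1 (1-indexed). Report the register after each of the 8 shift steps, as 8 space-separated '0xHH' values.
Register before byte 1: 0x55
After XOR with byte 0x8A: 0xDF

Answer: 0xB9 0x75 0xEA 0xD3 0xA1 0x45 0x8A 0x13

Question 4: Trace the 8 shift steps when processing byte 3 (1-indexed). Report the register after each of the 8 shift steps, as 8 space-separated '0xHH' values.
Answer: 0x91 0x25 0x4A 0x94 0x2F 0x5E 0xBC 0x7F

Derivation:
After byte 1 (0x8A): reg=0x13
After byte 2 (0x17): reg=0x1C
Register before byte 3: 0x1C
After XOR with byte 0xD7: 0xCB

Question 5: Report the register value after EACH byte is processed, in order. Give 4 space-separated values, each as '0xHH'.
0x13 0x1C 0x7F 0x27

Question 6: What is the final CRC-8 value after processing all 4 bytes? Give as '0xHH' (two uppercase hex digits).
After byte 1 (0x8A): reg=0x13
After byte 2 (0x17): reg=0x1C
After byte 3 (0xD7): reg=0x7F
After byte 4 (0x1F): reg=0x27

Answer: 0x27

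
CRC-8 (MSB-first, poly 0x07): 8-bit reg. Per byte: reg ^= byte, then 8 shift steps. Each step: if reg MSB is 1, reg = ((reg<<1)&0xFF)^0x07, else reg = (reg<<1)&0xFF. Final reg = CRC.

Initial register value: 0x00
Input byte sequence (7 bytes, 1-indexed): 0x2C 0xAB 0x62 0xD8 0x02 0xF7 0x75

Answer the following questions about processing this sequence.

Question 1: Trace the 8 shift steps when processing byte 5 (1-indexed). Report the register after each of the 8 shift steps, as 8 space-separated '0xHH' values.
Answer: 0xB2 0x63 0xC6 0x8B 0x11 0x22 0x44 0x88

Derivation:
After byte 1 (0x2C): reg=0xC4
After byte 2 (0xAB): reg=0x0A
After byte 3 (0x62): reg=0x1F
After byte 4 (0xD8): reg=0x5B
Register before byte 5: 0x5B
After XOR with byte 0x02: 0x59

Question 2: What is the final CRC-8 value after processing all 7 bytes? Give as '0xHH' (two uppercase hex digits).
Answer: 0x2D

Derivation:
After byte 1 (0x2C): reg=0xC4
After byte 2 (0xAB): reg=0x0A
After byte 3 (0x62): reg=0x1F
After byte 4 (0xD8): reg=0x5B
After byte 5 (0x02): reg=0x88
After byte 6 (0xF7): reg=0x7A
After byte 7 (0x75): reg=0x2D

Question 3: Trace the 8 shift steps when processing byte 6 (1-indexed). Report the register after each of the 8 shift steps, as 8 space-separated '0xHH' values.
Answer: 0xFE 0xFB 0xF1 0xE5 0xCD 0x9D 0x3D 0x7A

Derivation:
After byte 1 (0x2C): reg=0xC4
After byte 2 (0xAB): reg=0x0A
After byte 3 (0x62): reg=0x1F
After byte 4 (0xD8): reg=0x5B
After byte 5 (0x02): reg=0x88
Register before byte 6: 0x88
After XOR with byte 0xF7: 0x7F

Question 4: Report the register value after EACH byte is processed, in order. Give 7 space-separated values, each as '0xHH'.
0xC4 0x0A 0x1F 0x5B 0x88 0x7A 0x2D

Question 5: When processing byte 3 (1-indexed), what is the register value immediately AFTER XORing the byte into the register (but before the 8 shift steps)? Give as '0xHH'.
Register before byte 3: 0x0A
Byte 3: 0x62
0x0A XOR 0x62 = 0x68

Answer: 0x68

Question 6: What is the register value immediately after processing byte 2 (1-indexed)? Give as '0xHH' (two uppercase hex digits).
After byte 1 (0x2C): reg=0xC4
After byte 2 (0xAB): reg=0x0A

Answer: 0x0A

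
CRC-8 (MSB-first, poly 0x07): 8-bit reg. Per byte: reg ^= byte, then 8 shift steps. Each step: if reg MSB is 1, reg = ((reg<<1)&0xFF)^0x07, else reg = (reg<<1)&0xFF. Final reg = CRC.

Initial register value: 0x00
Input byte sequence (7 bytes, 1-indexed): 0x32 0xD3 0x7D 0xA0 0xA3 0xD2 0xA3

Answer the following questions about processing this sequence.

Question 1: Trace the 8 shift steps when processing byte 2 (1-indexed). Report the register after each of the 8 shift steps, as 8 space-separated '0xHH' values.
Answer: 0x9A 0x33 0x66 0xCC 0x9F 0x39 0x72 0xE4

Derivation:
After byte 1 (0x32): reg=0x9E
Register before byte 2: 0x9E
After XOR with byte 0xD3: 0x4D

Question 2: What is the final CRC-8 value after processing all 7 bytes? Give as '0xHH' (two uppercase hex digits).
After byte 1 (0x32): reg=0x9E
After byte 2 (0xD3): reg=0xE4
After byte 3 (0x7D): reg=0xC6
After byte 4 (0xA0): reg=0x35
After byte 5 (0xA3): reg=0xEB
After byte 6 (0xD2): reg=0xAF
After byte 7 (0xA3): reg=0x24

Answer: 0x24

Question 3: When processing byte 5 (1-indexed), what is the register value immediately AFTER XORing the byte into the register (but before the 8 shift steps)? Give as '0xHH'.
Register before byte 5: 0x35
Byte 5: 0xA3
0x35 XOR 0xA3 = 0x96

Answer: 0x96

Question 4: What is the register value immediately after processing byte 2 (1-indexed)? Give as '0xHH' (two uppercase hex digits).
Answer: 0xE4

Derivation:
After byte 1 (0x32): reg=0x9E
After byte 2 (0xD3): reg=0xE4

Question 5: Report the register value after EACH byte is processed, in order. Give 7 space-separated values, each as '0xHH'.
0x9E 0xE4 0xC6 0x35 0xEB 0xAF 0x24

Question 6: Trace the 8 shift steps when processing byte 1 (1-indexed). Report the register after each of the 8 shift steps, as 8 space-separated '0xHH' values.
Register before byte 1: 0x00
After XOR with byte 0x32: 0x32

Answer: 0x64 0xC8 0x97 0x29 0x52 0xA4 0x4F 0x9E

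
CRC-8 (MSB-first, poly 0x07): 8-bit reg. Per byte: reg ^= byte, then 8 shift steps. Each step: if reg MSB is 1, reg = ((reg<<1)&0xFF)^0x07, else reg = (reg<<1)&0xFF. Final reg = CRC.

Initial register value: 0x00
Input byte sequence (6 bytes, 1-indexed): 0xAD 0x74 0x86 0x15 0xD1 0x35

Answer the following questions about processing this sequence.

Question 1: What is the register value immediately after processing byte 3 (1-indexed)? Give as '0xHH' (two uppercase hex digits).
After byte 1 (0xAD): reg=0x4A
After byte 2 (0x74): reg=0xBA
After byte 3 (0x86): reg=0xB4

Answer: 0xB4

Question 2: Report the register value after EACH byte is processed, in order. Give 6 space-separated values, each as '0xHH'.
0x4A 0xBA 0xB4 0x6E 0x34 0x07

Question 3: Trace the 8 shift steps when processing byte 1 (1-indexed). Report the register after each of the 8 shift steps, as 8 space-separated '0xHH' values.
Answer: 0x5D 0xBA 0x73 0xE6 0xCB 0x91 0x25 0x4A

Derivation:
Register before byte 1: 0x00
After XOR with byte 0xAD: 0xAD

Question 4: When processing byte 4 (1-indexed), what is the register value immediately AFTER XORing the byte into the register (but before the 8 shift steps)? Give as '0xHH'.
Register before byte 4: 0xB4
Byte 4: 0x15
0xB4 XOR 0x15 = 0xA1

Answer: 0xA1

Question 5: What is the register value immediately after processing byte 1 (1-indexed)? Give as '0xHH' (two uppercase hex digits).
Answer: 0x4A

Derivation:
After byte 1 (0xAD): reg=0x4A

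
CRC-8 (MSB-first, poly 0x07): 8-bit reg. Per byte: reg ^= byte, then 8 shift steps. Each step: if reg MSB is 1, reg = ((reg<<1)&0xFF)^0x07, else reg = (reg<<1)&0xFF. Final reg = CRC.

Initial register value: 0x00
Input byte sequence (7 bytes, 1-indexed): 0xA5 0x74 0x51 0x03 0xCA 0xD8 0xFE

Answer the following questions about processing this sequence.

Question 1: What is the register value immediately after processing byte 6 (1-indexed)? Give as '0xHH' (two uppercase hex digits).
After byte 1 (0xA5): reg=0x72
After byte 2 (0x74): reg=0x12
After byte 3 (0x51): reg=0xCE
After byte 4 (0x03): reg=0x6D
After byte 5 (0xCA): reg=0x7C
After byte 6 (0xD8): reg=0x75

Answer: 0x75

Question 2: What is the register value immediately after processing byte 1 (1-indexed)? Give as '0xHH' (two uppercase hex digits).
Answer: 0x72

Derivation:
After byte 1 (0xA5): reg=0x72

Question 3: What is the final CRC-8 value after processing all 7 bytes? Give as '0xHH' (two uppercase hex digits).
After byte 1 (0xA5): reg=0x72
After byte 2 (0x74): reg=0x12
After byte 3 (0x51): reg=0xCE
After byte 4 (0x03): reg=0x6D
After byte 5 (0xCA): reg=0x7C
After byte 6 (0xD8): reg=0x75
After byte 7 (0xFE): reg=0xB8

Answer: 0xB8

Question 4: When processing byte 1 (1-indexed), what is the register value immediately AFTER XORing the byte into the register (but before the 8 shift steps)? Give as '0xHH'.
Register before byte 1: 0x00
Byte 1: 0xA5
0x00 XOR 0xA5 = 0xA5

Answer: 0xA5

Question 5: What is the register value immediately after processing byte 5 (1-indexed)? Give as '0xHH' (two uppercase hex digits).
Answer: 0x7C

Derivation:
After byte 1 (0xA5): reg=0x72
After byte 2 (0x74): reg=0x12
After byte 3 (0x51): reg=0xCE
After byte 4 (0x03): reg=0x6D
After byte 5 (0xCA): reg=0x7C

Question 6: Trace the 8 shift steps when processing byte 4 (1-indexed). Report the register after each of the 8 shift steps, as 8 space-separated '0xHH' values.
Answer: 0x9D 0x3D 0x7A 0xF4 0xEF 0xD9 0xB5 0x6D

Derivation:
After byte 1 (0xA5): reg=0x72
After byte 2 (0x74): reg=0x12
After byte 3 (0x51): reg=0xCE
Register before byte 4: 0xCE
After XOR with byte 0x03: 0xCD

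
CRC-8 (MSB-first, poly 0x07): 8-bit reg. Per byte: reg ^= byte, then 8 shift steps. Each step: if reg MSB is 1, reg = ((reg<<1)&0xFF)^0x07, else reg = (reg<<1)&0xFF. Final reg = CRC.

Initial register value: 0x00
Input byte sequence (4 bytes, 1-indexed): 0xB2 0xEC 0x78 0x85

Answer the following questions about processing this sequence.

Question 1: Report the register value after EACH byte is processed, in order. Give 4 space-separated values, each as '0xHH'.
0x17 0xEF 0xEC 0x18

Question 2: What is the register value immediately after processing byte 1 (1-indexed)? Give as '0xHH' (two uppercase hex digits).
After byte 1 (0xB2): reg=0x17

Answer: 0x17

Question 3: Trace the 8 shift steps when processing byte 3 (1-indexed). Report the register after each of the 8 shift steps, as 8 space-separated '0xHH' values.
Answer: 0x29 0x52 0xA4 0x4F 0x9E 0x3B 0x76 0xEC

Derivation:
After byte 1 (0xB2): reg=0x17
After byte 2 (0xEC): reg=0xEF
Register before byte 3: 0xEF
After XOR with byte 0x78: 0x97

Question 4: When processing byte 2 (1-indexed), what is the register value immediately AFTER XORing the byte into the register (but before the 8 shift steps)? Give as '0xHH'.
Register before byte 2: 0x17
Byte 2: 0xEC
0x17 XOR 0xEC = 0xFB

Answer: 0xFB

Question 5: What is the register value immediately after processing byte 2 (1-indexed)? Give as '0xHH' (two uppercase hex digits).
Answer: 0xEF

Derivation:
After byte 1 (0xB2): reg=0x17
After byte 2 (0xEC): reg=0xEF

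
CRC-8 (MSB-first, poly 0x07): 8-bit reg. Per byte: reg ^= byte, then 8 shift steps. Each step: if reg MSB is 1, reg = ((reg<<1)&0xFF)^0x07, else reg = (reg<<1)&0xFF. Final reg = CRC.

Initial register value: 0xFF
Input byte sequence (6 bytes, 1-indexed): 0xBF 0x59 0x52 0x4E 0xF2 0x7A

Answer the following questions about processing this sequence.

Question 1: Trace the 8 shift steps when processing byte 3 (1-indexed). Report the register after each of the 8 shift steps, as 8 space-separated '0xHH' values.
After byte 1 (0xBF): reg=0xC7
After byte 2 (0x59): reg=0xD3
Register before byte 3: 0xD3
After XOR with byte 0x52: 0x81

Answer: 0x05 0x0A 0x14 0x28 0x50 0xA0 0x47 0x8E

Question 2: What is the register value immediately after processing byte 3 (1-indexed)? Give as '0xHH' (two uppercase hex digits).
After byte 1 (0xBF): reg=0xC7
After byte 2 (0x59): reg=0xD3
After byte 3 (0x52): reg=0x8E

Answer: 0x8E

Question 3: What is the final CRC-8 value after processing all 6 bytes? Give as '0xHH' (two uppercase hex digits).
Answer: 0xD2

Derivation:
After byte 1 (0xBF): reg=0xC7
After byte 2 (0x59): reg=0xD3
After byte 3 (0x52): reg=0x8E
After byte 4 (0x4E): reg=0x4E
After byte 5 (0xF2): reg=0x3D
After byte 6 (0x7A): reg=0xD2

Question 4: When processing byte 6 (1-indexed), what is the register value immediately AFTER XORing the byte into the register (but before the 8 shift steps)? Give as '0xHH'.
Answer: 0x47

Derivation:
Register before byte 6: 0x3D
Byte 6: 0x7A
0x3D XOR 0x7A = 0x47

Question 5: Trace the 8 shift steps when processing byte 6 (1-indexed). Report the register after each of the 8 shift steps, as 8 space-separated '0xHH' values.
Answer: 0x8E 0x1B 0x36 0x6C 0xD8 0xB7 0x69 0xD2

Derivation:
After byte 1 (0xBF): reg=0xC7
After byte 2 (0x59): reg=0xD3
After byte 3 (0x52): reg=0x8E
After byte 4 (0x4E): reg=0x4E
After byte 5 (0xF2): reg=0x3D
Register before byte 6: 0x3D
After XOR with byte 0x7A: 0x47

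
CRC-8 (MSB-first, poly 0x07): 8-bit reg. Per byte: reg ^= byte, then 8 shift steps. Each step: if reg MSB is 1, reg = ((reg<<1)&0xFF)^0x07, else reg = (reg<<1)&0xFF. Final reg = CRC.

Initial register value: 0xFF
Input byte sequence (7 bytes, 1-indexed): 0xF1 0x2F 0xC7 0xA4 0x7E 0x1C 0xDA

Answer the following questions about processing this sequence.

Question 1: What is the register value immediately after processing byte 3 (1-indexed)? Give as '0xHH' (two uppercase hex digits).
After byte 1 (0xF1): reg=0x2A
After byte 2 (0x2F): reg=0x1B
After byte 3 (0xC7): reg=0x1A

Answer: 0x1A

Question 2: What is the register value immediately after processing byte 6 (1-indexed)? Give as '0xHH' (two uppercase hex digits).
Answer: 0xE6

Derivation:
After byte 1 (0xF1): reg=0x2A
After byte 2 (0x2F): reg=0x1B
After byte 3 (0xC7): reg=0x1A
After byte 4 (0xA4): reg=0x33
After byte 5 (0x7E): reg=0xE4
After byte 6 (0x1C): reg=0xE6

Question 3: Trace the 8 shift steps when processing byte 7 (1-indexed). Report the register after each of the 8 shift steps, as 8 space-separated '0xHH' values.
Answer: 0x78 0xF0 0xE7 0xC9 0x95 0x2D 0x5A 0xB4

Derivation:
After byte 1 (0xF1): reg=0x2A
After byte 2 (0x2F): reg=0x1B
After byte 3 (0xC7): reg=0x1A
After byte 4 (0xA4): reg=0x33
After byte 5 (0x7E): reg=0xE4
After byte 6 (0x1C): reg=0xE6
Register before byte 7: 0xE6
After XOR with byte 0xDA: 0x3C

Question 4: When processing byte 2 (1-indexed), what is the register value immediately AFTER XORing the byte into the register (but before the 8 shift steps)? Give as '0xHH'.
Answer: 0x05

Derivation:
Register before byte 2: 0x2A
Byte 2: 0x2F
0x2A XOR 0x2F = 0x05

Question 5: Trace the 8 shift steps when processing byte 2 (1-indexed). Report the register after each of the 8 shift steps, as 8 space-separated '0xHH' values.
After byte 1 (0xF1): reg=0x2A
Register before byte 2: 0x2A
After XOR with byte 0x2F: 0x05

Answer: 0x0A 0x14 0x28 0x50 0xA0 0x47 0x8E 0x1B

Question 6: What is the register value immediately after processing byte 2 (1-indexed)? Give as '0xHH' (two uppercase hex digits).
Answer: 0x1B

Derivation:
After byte 1 (0xF1): reg=0x2A
After byte 2 (0x2F): reg=0x1B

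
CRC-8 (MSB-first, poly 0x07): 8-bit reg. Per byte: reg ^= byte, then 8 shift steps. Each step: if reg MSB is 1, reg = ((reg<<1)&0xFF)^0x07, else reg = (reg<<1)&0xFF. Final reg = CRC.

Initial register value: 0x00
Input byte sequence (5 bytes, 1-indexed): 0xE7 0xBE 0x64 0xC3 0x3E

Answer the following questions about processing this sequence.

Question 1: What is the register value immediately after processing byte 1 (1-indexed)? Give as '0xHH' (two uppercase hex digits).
Answer: 0xBB

Derivation:
After byte 1 (0xE7): reg=0xBB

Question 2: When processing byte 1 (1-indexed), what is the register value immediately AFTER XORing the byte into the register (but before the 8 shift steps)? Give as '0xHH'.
Answer: 0xE7

Derivation:
Register before byte 1: 0x00
Byte 1: 0xE7
0x00 XOR 0xE7 = 0xE7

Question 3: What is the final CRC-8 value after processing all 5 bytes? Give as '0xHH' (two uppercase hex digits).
Answer: 0x48

Derivation:
After byte 1 (0xE7): reg=0xBB
After byte 2 (0xBE): reg=0x1B
After byte 3 (0x64): reg=0x7A
After byte 4 (0xC3): reg=0x26
After byte 5 (0x3E): reg=0x48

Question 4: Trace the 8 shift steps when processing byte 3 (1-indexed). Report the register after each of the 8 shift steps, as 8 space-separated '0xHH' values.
Answer: 0xFE 0xFB 0xF1 0xE5 0xCD 0x9D 0x3D 0x7A

Derivation:
After byte 1 (0xE7): reg=0xBB
After byte 2 (0xBE): reg=0x1B
Register before byte 3: 0x1B
After XOR with byte 0x64: 0x7F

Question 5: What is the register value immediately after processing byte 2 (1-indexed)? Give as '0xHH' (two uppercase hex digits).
After byte 1 (0xE7): reg=0xBB
After byte 2 (0xBE): reg=0x1B

Answer: 0x1B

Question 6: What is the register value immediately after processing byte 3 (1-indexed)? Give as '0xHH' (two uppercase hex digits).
After byte 1 (0xE7): reg=0xBB
After byte 2 (0xBE): reg=0x1B
After byte 3 (0x64): reg=0x7A

Answer: 0x7A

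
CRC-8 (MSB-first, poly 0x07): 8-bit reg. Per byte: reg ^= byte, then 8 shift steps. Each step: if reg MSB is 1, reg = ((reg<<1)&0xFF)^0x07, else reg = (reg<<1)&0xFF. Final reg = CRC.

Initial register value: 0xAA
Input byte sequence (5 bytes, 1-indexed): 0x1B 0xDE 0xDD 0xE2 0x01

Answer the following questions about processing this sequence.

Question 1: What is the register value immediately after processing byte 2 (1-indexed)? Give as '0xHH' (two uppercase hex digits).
Answer: 0x4E

Derivation:
After byte 1 (0x1B): reg=0x1E
After byte 2 (0xDE): reg=0x4E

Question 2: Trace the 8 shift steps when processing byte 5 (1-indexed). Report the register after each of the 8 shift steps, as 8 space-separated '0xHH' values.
Answer: 0xFE 0xFB 0xF1 0xE5 0xCD 0x9D 0x3D 0x7A

Derivation:
After byte 1 (0x1B): reg=0x1E
After byte 2 (0xDE): reg=0x4E
After byte 3 (0xDD): reg=0xF0
After byte 4 (0xE2): reg=0x7E
Register before byte 5: 0x7E
After XOR with byte 0x01: 0x7F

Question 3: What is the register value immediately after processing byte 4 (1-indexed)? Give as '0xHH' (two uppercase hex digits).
Answer: 0x7E

Derivation:
After byte 1 (0x1B): reg=0x1E
After byte 2 (0xDE): reg=0x4E
After byte 3 (0xDD): reg=0xF0
After byte 4 (0xE2): reg=0x7E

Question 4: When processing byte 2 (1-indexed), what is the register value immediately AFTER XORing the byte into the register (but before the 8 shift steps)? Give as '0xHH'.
Register before byte 2: 0x1E
Byte 2: 0xDE
0x1E XOR 0xDE = 0xC0

Answer: 0xC0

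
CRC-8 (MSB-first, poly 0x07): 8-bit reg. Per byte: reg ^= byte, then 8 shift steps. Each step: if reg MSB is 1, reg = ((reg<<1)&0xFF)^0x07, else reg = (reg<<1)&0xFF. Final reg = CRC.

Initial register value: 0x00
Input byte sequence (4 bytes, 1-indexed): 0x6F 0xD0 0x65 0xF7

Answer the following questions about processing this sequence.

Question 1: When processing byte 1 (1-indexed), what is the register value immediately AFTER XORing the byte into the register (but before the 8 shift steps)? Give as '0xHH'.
Register before byte 1: 0x00
Byte 1: 0x6F
0x00 XOR 0x6F = 0x6F

Answer: 0x6F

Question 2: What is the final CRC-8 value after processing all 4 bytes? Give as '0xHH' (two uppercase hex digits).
After byte 1 (0x6F): reg=0x0A
After byte 2 (0xD0): reg=0x08
After byte 3 (0x65): reg=0x04
After byte 4 (0xF7): reg=0xD7

Answer: 0xD7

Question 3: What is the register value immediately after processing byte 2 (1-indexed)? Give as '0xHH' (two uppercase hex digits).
Answer: 0x08

Derivation:
After byte 1 (0x6F): reg=0x0A
After byte 2 (0xD0): reg=0x08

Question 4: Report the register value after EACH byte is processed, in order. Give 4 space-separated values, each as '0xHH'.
0x0A 0x08 0x04 0xD7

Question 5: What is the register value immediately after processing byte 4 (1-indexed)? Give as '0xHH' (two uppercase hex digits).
After byte 1 (0x6F): reg=0x0A
After byte 2 (0xD0): reg=0x08
After byte 3 (0x65): reg=0x04
After byte 4 (0xF7): reg=0xD7

Answer: 0xD7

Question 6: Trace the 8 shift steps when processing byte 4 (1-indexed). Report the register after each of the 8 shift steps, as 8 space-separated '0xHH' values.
Answer: 0xE1 0xC5 0x8D 0x1D 0x3A 0x74 0xE8 0xD7

Derivation:
After byte 1 (0x6F): reg=0x0A
After byte 2 (0xD0): reg=0x08
After byte 3 (0x65): reg=0x04
Register before byte 4: 0x04
After XOR with byte 0xF7: 0xF3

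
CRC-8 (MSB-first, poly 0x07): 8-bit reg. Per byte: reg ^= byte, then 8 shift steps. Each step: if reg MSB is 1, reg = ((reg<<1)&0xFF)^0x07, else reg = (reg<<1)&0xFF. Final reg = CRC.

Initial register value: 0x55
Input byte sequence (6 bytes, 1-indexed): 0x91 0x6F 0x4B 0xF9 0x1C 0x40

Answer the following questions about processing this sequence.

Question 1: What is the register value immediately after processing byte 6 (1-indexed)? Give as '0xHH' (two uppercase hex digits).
Answer: 0x89

Derivation:
After byte 1 (0x91): reg=0x52
After byte 2 (0x6F): reg=0xB3
After byte 3 (0x4B): reg=0xE6
After byte 4 (0xF9): reg=0x5D
After byte 5 (0x1C): reg=0xC0
After byte 6 (0x40): reg=0x89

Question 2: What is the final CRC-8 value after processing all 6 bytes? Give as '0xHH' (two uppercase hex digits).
After byte 1 (0x91): reg=0x52
After byte 2 (0x6F): reg=0xB3
After byte 3 (0x4B): reg=0xE6
After byte 4 (0xF9): reg=0x5D
After byte 5 (0x1C): reg=0xC0
After byte 6 (0x40): reg=0x89

Answer: 0x89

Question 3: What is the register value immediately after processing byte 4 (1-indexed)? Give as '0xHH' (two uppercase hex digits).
After byte 1 (0x91): reg=0x52
After byte 2 (0x6F): reg=0xB3
After byte 3 (0x4B): reg=0xE6
After byte 4 (0xF9): reg=0x5D

Answer: 0x5D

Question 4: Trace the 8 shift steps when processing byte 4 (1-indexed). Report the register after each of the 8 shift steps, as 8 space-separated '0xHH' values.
Answer: 0x3E 0x7C 0xF8 0xF7 0xE9 0xD5 0xAD 0x5D

Derivation:
After byte 1 (0x91): reg=0x52
After byte 2 (0x6F): reg=0xB3
After byte 3 (0x4B): reg=0xE6
Register before byte 4: 0xE6
After XOR with byte 0xF9: 0x1F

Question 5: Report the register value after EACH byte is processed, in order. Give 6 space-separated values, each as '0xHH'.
0x52 0xB3 0xE6 0x5D 0xC0 0x89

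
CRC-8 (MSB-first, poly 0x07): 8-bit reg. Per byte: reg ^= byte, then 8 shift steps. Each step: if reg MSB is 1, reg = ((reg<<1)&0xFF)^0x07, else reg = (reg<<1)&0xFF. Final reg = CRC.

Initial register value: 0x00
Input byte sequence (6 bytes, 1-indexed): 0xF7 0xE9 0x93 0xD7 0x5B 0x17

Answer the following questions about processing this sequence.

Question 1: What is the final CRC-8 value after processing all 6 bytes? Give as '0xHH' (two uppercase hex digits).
Answer: 0x0B

Derivation:
After byte 1 (0xF7): reg=0xCB
After byte 2 (0xE9): reg=0xEE
After byte 3 (0x93): reg=0x74
After byte 4 (0xD7): reg=0x60
After byte 5 (0x5B): reg=0xA1
After byte 6 (0x17): reg=0x0B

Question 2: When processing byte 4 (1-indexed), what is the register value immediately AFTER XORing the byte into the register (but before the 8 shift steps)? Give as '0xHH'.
Answer: 0xA3

Derivation:
Register before byte 4: 0x74
Byte 4: 0xD7
0x74 XOR 0xD7 = 0xA3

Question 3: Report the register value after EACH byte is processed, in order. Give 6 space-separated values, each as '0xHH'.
0xCB 0xEE 0x74 0x60 0xA1 0x0B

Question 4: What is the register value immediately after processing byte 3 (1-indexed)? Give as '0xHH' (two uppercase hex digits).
Answer: 0x74

Derivation:
After byte 1 (0xF7): reg=0xCB
After byte 2 (0xE9): reg=0xEE
After byte 3 (0x93): reg=0x74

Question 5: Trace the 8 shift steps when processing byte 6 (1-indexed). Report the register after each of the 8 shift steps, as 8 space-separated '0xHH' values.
Answer: 0x6B 0xD6 0xAB 0x51 0xA2 0x43 0x86 0x0B

Derivation:
After byte 1 (0xF7): reg=0xCB
After byte 2 (0xE9): reg=0xEE
After byte 3 (0x93): reg=0x74
After byte 4 (0xD7): reg=0x60
After byte 5 (0x5B): reg=0xA1
Register before byte 6: 0xA1
After XOR with byte 0x17: 0xB6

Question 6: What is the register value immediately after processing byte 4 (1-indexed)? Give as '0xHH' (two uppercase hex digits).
After byte 1 (0xF7): reg=0xCB
After byte 2 (0xE9): reg=0xEE
After byte 3 (0x93): reg=0x74
After byte 4 (0xD7): reg=0x60

Answer: 0x60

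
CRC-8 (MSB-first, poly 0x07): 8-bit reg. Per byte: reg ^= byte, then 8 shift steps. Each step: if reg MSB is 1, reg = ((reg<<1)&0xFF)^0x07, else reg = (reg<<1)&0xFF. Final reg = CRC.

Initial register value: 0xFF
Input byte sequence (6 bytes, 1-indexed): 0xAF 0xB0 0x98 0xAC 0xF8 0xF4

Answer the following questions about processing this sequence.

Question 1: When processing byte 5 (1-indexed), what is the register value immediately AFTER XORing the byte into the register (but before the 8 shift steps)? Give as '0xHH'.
Register before byte 5: 0x12
Byte 5: 0xF8
0x12 XOR 0xF8 = 0xEA

Answer: 0xEA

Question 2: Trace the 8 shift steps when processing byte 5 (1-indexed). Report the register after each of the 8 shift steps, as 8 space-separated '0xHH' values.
Answer: 0xD3 0xA1 0x45 0x8A 0x13 0x26 0x4C 0x98

Derivation:
After byte 1 (0xAF): reg=0xB7
After byte 2 (0xB0): reg=0x15
After byte 3 (0x98): reg=0xAA
After byte 4 (0xAC): reg=0x12
Register before byte 5: 0x12
After XOR with byte 0xF8: 0xEA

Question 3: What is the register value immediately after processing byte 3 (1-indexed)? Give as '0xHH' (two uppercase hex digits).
Answer: 0xAA

Derivation:
After byte 1 (0xAF): reg=0xB7
After byte 2 (0xB0): reg=0x15
After byte 3 (0x98): reg=0xAA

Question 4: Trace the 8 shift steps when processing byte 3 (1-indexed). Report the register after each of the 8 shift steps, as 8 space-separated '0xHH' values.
After byte 1 (0xAF): reg=0xB7
After byte 2 (0xB0): reg=0x15
Register before byte 3: 0x15
After XOR with byte 0x98: 0x8D

Answer: 0x1D 0x3A 0x74 0xE8 0xD7 0xA9 0x55 0xAA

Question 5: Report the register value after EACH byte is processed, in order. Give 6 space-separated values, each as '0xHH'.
0xB7 0x15 0xAA 0x12 0x98 0x03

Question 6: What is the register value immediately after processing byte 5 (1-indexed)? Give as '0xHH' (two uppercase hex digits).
After byte 1 (0xAF): reg=0xB7
After byte 2 (0xB0): reg=0x15
After byte 3 (0x98): reg=0xAA
After byte 4 (0xAC): reg=0x12
After byte 5 (0xF8): reg=0x98

Answer: 0x98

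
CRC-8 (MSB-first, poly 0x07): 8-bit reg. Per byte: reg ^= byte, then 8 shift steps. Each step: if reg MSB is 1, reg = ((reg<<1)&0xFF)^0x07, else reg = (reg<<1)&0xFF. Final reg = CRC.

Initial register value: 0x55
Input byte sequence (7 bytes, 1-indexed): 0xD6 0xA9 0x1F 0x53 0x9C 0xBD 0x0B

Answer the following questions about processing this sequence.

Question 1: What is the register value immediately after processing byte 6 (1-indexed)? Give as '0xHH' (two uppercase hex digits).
After byte 1 (0xD6): reg=0x80
After byte 2 (0xA9): reg=0xDF
After byte 3 (0x1F): reg=0x4E
After byte 4 (0x53): reg=0x53
After byte 5 (0x9C): reg=0x63
After byte 6 (0xBD): reg=0x14

Answer: 0x14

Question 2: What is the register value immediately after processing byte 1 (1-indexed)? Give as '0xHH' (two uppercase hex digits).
Answer: 0x80

Derivation:
After byte 1 (0xD6): reg=0x80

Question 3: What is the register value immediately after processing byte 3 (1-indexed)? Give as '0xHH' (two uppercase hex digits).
Answer: 0x4E

Derivation:
After byte 1 (0xD6): reg=0x80
After byte 2 (0xA9): reg=0xDF
After byte 3 (0x1F): reg=0x4E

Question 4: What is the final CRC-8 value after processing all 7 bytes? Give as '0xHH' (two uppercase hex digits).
Answer: 0x5D

Derivation:
After byte 1 (0xD6): reg=0x80
After byte 2 (0xA9): reg=0xDF
After byte 3 (0x1F): reg=0x4E
After byte 4 (0x53): reg=0x53
After byte 5 (0x9C): reg=0x63
After byte 6 (0xBD): reg=0x14
After byte 7 (0x0B): reg=0x5D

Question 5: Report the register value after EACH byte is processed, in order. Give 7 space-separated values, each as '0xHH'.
0x80 0xDF 0x4E 0x53 0x63 0x14 0x5D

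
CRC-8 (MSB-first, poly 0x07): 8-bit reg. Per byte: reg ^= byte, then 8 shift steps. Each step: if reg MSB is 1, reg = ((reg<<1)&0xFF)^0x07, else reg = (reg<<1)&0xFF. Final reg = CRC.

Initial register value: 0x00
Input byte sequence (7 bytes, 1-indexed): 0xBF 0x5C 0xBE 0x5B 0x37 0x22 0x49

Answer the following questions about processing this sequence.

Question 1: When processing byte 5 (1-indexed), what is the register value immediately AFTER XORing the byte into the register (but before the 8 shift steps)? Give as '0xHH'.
Answer: 0xBC

Derivation:
Register before byte 5: 0x8B
Byte 5: 0x37
0x8B XOR 0x37 = 0xBC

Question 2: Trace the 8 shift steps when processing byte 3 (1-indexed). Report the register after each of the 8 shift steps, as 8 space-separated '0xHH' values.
Answer: 0x45 0x8A 0x13 0x26 0x4C 0x98 0x37 0x6E

Derivation:
After byte 1 (0xBF): reg=0x34
After byte 2 (0x5C): reg=0x1F
Register before byte 3: 0x1F
After XOR with byte 0xBE: 0xA1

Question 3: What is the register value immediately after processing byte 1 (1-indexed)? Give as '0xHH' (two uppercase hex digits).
After byte 1 (0xBF): reg=0x34

Answer: 0x34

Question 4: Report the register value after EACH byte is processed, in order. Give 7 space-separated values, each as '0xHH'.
0x34 0x1F 0x6E 0x8B 0x3D 0x5D 0x6C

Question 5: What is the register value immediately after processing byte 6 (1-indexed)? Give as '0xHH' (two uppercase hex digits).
After byte 1 (0xBF): reg=0x34
After byte 2 (0x5C): reg=0x1F
After byte 3 (0xBE): reg=0x6E
After byte 4 (0x5B): reg=0x8B
After byte 5 (0x37): reg=0x3D
After byte 6 (0x22): reg=0x5D

Answer: 0x5D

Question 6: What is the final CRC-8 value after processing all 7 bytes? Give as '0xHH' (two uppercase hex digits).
After byte 1 (0xBF): reg=0x34
After byte 2 (0x5C): reg=0x1F
After byte 3 (0xBE): reg=0x6E
After byte 4 (0x5B): reg=0x8B
After byte 5 (0x37): reg=0x3D
After byte 6 (0x22): reg=0x5D
After byte 7 (0x49): reg=0x6C

Answer: 0x6C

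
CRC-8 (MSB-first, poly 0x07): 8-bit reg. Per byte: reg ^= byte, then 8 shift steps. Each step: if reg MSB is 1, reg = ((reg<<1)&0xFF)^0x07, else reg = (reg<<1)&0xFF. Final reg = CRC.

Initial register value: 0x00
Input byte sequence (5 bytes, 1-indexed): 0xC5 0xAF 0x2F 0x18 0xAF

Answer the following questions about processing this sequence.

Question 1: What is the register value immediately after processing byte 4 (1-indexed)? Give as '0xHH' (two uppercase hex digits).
After byte 1 (0xC5): reg=0x55
After byte 2 (0xAF): reg=0xE8
After byte 3 (0x2F): reg=0x5B
After byte 4 (0x18): reg=0xCE

Answer: 0xCE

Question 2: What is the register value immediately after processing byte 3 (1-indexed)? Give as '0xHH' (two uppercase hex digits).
Answer: 0x5B

Derivation:
After byte 1 (0xC5): reg=0x55
After byte 2 (0xAF): reg=0xE8
After byte 3 (0x2F): reg=0x5B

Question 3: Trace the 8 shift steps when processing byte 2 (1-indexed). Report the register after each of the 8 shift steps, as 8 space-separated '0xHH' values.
After byte 1 (0xC5): reg=0x55
Register before byte 2: 0x55
After XOR with byte 0xAF: 0xFA

Answer: 0xF3 0xE1 0xC5 0x8D 0x1D 0x3A 0x74 0xE8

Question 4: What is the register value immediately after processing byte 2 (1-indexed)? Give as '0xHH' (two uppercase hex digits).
After byte 1 (0xC5): reg=0x55
After byte 2 (0xAF): reg=0xE8

Answer: 0xE8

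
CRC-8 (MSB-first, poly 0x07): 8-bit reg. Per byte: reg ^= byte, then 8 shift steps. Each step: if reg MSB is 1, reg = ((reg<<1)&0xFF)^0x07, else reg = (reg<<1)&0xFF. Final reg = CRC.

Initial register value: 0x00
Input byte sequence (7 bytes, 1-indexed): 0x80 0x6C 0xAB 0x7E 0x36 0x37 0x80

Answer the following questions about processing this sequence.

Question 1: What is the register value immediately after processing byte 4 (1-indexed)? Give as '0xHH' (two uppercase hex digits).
After byte 1 (0x80): reg=0x89
After byte 2 (0x6C): reg=0xB5
After byte 3 (0xAB): reg=0x5A
After byte 4 (0x7E): reg=0xFC

Answer: 0xFC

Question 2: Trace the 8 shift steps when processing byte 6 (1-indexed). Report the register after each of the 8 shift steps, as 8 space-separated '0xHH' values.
After byte 1 (0x80): reg=0x89
After byte 2 (0x6C): reg=0xB5
After byte 3 (0xAB): reg=0x5A
After byte 4 (0x7E): reg=0xFC
After byte 5 (0x36): reg=0x78
Register before byte 6: 0x78
After XOR with byte 0x37: 0x4F

Answer: 0x9E 0x3B 0x76 0xEC 0xDF 0xB9 0x75 0xEA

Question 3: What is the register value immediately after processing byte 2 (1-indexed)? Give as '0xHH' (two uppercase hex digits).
Answer: 0xB5

Derivation:
After byte 1 (0x80): reg=0x89
After byte 2 (0x6C): reg=0xB5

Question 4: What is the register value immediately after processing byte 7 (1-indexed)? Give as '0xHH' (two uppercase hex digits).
Answer: 0x11

Derivation:
After byte 1 (0x80): reg=0x89
After byte 2 (0x6C): reg=0xB5
After byte 3 (0xAB): reg=0x5A
After byte 4 (0x7E): reg=0xFC
After byte 5 (0x36): reg=0x78
After byte 6 (0x37): reg=0xEA
After byte 7 (0x80): reg=0x11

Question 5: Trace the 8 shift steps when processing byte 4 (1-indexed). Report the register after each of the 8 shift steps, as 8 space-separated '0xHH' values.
Answer: 0x48 0x90 0x27 0x4E 0x9C 0x3F 0x7E 0xFC

Derivation:
After byte 1 (0x80): reg=0x89
After byte 2 (0x6C): reg=0xB5
After byte 3 (0xAB): reg=0x5A
Register before byte 4: 0x5A
After XOR with byte 0x7E: 0x24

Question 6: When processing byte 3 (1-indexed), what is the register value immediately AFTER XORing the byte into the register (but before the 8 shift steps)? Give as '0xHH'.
Register before byte 3: 0xB5
Byte 3: 0xAB
0xB5 XOR 0xAB = 0x1E

Answer: 0x1E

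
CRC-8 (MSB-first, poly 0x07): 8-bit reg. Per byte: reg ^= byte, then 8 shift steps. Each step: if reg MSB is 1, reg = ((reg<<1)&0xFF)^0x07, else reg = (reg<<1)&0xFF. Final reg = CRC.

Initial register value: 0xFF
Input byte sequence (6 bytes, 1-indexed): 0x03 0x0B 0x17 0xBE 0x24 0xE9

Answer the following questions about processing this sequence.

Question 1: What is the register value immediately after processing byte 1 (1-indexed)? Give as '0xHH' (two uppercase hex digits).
After byte 1 (0x03): reg=0xFA

Answer: 0xFA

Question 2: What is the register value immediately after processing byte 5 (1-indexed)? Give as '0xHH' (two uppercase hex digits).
Answer: 0xC4

Derivation:
After byte 1 (0x03): reg=0xFA
After byte 2 (0x0B): reg=0xD9
After byte 3 (0x17): reg=0x64
After byte 4 (0xBE): reg=0x08
After byte 5 (0x24): reg=0xC4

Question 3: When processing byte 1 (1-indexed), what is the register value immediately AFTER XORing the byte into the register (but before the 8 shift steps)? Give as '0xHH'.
Answer: 0xFC

Derivation:
Register before byte 1: 0xFF
Byte 1: 0x03
0xFF XOR 0x03 = 0xFC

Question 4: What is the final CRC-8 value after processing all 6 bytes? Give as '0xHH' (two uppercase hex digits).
Answer: 0xC3

Derivation:
After byte 1 (0x03): reg=0xFA
After byte 2 (0x0B): reg=0xD9
After byte 3 (0x17): reg=0x64
After byte 4 (0xBE): reg=0x08
After byte 5 (0x24): reg=0xC4
After byte 6 (0xE9): reg=0xC3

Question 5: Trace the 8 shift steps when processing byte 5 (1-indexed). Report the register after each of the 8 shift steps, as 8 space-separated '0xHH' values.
Answer: 0x58 0xB0 0x67 0xCE 0x9B 0x31 0x62 0xC4

Derivation:
After byte 1 (0x03): reg=0xFA
After byte 2 (0x0B): reg=0xD9
After byte 3 (0x17): reg=0x64
After byte 4 (0xBE): reg=0x08
Register before byte 5: 0x08
After XOR with byte 0x24: 0x2C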